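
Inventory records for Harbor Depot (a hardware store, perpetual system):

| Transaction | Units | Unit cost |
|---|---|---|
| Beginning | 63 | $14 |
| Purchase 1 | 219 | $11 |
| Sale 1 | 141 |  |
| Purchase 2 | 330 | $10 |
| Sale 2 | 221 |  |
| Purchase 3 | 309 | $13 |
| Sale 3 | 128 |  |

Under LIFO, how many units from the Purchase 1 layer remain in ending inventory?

78

Sale 1 (141) [LIFO — newest first]: 141 @ $11 = $1,551
Sale 2 (221) [LIFO — newest first]: 221 @ $10 = $2,210
Sale 3 (128) [LIFO — newest first]: 128 @ $13 = $1,664
Total COGS = $1,551 + $2,210 + $1,664 = $5,425
Ending inventory: 63 @ $14 + 78 @ $11 + 109 @ $10 + 181 @ $13 = $5,183
Check: goods available $10,608 = COGS $5,425 + ending $5,183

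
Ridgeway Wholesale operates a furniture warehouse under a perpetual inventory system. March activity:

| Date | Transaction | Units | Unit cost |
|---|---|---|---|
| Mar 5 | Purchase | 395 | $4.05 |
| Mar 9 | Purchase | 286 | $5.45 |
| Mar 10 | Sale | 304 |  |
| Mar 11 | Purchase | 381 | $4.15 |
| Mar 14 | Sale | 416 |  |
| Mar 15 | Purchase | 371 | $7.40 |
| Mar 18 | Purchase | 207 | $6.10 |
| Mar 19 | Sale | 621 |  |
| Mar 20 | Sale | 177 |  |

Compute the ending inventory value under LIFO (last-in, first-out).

Ending inventory = $494.10

Mar 10, 304 sold [LIFO — newest first]: 286 @ $5.45 + 18 @ $4.05 = $1,631.60
Mar 14, 416 sold [LIFO — newest first]: 381 @ $4.15 + 35 @ $4.05 = $1,722.90
Mar 19, 621 sold [LIFO — newest first]: 207 @ $6.10 + 371 @ $7.40 + 43 @ $4.05 = $4,182.25
Mar 20, 177 sold [LIFO — newest first]: 177 @ $4.05 = $716.85
Total COGS = $1,631.60 + $1,722.90 + $4,182.25 + $716.85 = $8,253.60
Ending inventory: 122 @ $4.05 = $494.10
Check: goods available $8,747.70 = COGS $8,253.60 + ending $494.10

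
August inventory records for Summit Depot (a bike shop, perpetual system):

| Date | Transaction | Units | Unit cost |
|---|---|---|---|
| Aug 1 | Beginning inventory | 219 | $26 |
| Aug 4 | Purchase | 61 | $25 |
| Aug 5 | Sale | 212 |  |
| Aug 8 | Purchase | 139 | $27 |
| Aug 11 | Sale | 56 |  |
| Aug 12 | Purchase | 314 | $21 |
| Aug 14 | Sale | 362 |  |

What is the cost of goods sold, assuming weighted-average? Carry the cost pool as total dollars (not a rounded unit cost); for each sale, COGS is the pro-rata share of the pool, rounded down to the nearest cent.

COGS = $15,215.69

After Aug 1: 219 on hand, pool $5,694.00 (≈ $26.0000 each)
After Aug 4: 280 on hand, pool $7,219.00 (≈ $25.7821 each)
Aug 5, sell 212: 212/280 × $7,219.00 → $5,465.81
After Aug 8: 207 on hand, pool $5,506.19 (≈ $26.6000 each)
Aug 11, sell 56: 56/207 × $5,506.19 → $1,489.59
After Aug 12: 465 on hand, pool $10,610.60 (≈ $22.8185 each)
Aug 14, sell 362: 362/465 × $10,610.60 → $8,260.29
Total COGS = $5,465.81 + $1,489.59 + $8,260.29 = $15,215.69
Ending inventory (cost pool remaining) = $2,350.31
Check: goods available $17,566.00 = COGS $15,215.69 + ending $2,350.31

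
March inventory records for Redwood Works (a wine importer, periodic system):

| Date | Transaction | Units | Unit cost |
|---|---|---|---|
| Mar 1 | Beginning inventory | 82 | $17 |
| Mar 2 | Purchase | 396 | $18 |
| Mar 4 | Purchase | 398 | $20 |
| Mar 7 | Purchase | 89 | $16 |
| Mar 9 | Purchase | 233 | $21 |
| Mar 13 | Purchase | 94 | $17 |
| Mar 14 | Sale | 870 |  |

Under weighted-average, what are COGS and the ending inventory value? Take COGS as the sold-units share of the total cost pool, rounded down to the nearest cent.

Mar 14, sell 870: 870/1292 × $24,397.00 → $16,428.32
Ending inventory (cost pool remaining) = $7,968.68

COGS = $16,428.32; ending inventory = $7,968.68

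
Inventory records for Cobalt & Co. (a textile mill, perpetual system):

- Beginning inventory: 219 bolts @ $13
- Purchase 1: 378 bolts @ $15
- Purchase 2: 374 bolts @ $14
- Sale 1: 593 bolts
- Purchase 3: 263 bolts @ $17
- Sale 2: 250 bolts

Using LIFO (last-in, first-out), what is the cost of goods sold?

COGS = $12,771

Sale 1 (593) [LIFO — newest first]: 374 @ $14 + 219 @ $15 = $8,521
Sale 2 (250) [LIFO — newest first]: 250 @ $17 = $4,250
Total COGS = $8,521 + $4,250 = $12,771
Ending inventory: 219 @ $13 + 159 @ $15 + 13 @ $17 = $5,453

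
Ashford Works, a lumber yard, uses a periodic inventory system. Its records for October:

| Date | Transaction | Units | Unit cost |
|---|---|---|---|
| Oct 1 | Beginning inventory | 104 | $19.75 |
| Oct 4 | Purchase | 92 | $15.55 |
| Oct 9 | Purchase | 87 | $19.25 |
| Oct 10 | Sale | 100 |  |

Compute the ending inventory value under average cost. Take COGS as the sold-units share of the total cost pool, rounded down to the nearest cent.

Oct 10, sell 100: 100/283 × $5,159.35 → $1,823.09
Ending inventory (cost pool remaining) = $3,336.26
Check: goods available $5,159.35 = COGS $1,823.09 + ending $3,336.26

Ending inventory = $3,336.26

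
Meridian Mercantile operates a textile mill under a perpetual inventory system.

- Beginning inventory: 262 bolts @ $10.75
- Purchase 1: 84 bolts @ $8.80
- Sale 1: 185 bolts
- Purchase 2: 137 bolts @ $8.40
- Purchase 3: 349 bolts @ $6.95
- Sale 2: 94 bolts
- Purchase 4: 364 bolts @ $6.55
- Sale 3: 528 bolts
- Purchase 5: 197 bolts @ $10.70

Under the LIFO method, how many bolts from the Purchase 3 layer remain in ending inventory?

Sale 1 (185) [LIFO — newest first]: 84 @ $8.80 + 101 @ $10.75 = $1,824.95
Sale 2 (94) [LIFO — newest first]: 94 @ $6.95 = $653.30
Sale 3 (528) [LIFO — newest first]: 364 @ $6.55 + 164 @ $6.95 = $3,524.00
Total COGS = $1,824.95 + $653.30 + $3,524.00 = $6,002.25
Ending inventory: 161 @ $10.75 + 137 @ $8.40 + 91 @ $6.95 + 197 @ $10.70 = $5,621.90

91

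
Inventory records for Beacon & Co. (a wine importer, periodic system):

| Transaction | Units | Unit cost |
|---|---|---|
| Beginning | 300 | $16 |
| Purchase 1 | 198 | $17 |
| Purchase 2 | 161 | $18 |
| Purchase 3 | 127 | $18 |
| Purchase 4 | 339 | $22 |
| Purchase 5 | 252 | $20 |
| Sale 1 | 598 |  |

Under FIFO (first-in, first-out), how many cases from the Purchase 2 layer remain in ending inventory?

Sale 1 (598) [FIFO — oldest first]: 300 @ $16 + 198 @ $17 + 100 @ $18 = $9,966
Ending inventory: 61 @ $18 + 127 @ $18 + 339 @ $22 + 252 @ $20 = $15,882

61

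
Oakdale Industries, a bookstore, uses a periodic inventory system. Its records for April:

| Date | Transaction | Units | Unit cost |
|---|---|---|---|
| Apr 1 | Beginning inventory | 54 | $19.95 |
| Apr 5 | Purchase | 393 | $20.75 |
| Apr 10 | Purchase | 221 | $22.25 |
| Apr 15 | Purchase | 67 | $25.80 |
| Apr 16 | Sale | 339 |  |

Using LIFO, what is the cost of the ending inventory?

Apr 16, 339 sold [LIFO — newest first]: 67 @ $25.80 + 221 @ $22.25 + 51 @ $20.75 = $7,704.10
Ending inventory: 54 @ $19.95 + 342 @ $20.75 = $8,173.80

Ending inventory = $8,173.80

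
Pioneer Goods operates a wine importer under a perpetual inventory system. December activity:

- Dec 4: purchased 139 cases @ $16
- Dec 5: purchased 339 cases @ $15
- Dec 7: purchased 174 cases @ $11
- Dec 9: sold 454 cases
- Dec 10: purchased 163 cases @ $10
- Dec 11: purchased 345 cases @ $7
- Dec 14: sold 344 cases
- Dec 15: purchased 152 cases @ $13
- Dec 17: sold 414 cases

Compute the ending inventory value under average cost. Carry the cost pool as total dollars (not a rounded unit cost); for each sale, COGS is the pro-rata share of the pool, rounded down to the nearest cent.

After Dec 4: 139 on hand, pool $2,224.00 (≈ $16.0000 each)
After Dec 5: 478 on hand, pool $7,309.00 (≈ $15.2908 each)
After Dec 7: 652 on hand, pool $9,223.00 (≈ $14.1457 each)
Dec 9, sell 454: 454/652 × $9,223.00 → $6,422.15
After Dec 10: 361 on hand, pool $4,430.85 (≈ $12.2738 each)
After Dec 11: 706 on hand, pool $6,845.85 (≈ $9.6967 each)
Dec 14, sell 344: 344/706 × $6,845.85 → $3,335.65
After Dec 15: 514 on hand, pool $5,486.20 (≈ $10.6735 each)
Dec 17, sell 414: 414/514 × $5,486.20 → $4,418.84
Total COGS = $6,422.15 + $3,335.65 + $4,418.84 = $14,176.64
Ending inventory (cost pool remaining) = $1,067.36

Ending inventory = $1,067.36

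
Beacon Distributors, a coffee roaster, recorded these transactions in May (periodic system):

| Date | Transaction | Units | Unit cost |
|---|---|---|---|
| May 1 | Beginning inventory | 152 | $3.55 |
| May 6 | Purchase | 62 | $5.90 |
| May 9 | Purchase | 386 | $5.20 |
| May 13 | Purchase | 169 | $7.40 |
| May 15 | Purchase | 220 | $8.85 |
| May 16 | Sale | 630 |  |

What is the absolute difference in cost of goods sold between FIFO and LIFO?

FIFO COGS: 152 @ $3.55 + 62 @ $5.90 + 386 @ $5.20 + 30 @ $7.40 = $3,134.60
LIFO COGS: 220 @ $8.85 + 169 @ $7.40 + 241 @ $5.20 = $4,450.80
Difference = |$3,134.60 − $4,450.80| = $1,316.20

$1,316.20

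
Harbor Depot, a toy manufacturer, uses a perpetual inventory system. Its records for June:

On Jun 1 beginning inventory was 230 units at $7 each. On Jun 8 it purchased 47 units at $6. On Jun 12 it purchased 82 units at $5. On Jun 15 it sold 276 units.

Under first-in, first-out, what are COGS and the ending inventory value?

Jun 15, 276 sold [FIFO — oldest first]: 230 @ $7 + 46 @ $6 = $1,886
Ending inventory: 1 @ $6 + 82 @ $5 = $416

COGS = $1,886; ending inventory = $416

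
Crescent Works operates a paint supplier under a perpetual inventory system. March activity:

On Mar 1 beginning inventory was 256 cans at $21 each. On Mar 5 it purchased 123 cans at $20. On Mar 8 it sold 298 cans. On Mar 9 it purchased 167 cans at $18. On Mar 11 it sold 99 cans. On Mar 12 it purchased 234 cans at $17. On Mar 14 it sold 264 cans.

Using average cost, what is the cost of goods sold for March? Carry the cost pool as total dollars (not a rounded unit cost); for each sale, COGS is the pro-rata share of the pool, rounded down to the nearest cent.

After Mar 1: 256 on hand, pool $5,376.00 (≈ $21.0000 each)
After Mar 5: 379 on hand, pool $7,836.00 (≈ $20.6755 each)
Mar 8, sell 298: 298/379 × $7,836.00 → $6,161.28
After Mar 9: 248 on hand, pool $4,680.72 (≈ $18.8739 each)
Mar 11, sell 99: 99/248 × $4,680.72 → $1,868.51
After Mar 12: 383 on hand, pool $6,790.21 (≈ $17.7290 each)
Mar 14, sell 264: 264/383 × $6,790.21 → $4,680.45
Total COGS = $6,161.28 + $1,868.51 + $4,680.45 = $12,710.24
Ending inventory (cost pool remaining) = $2,109.76

COGS = $12,710.24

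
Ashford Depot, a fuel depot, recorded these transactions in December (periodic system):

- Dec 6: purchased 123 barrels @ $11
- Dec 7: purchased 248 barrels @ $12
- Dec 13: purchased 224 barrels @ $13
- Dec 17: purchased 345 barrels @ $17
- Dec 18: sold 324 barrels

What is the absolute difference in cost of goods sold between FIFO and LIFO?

FIFO COGS: 123 @ $11 + 201 @ $12 = $3,765
LIFO COGS: 324 @ $17 = $5,508
Difference = |$3,765 − $5,508| = $1,743

$1,743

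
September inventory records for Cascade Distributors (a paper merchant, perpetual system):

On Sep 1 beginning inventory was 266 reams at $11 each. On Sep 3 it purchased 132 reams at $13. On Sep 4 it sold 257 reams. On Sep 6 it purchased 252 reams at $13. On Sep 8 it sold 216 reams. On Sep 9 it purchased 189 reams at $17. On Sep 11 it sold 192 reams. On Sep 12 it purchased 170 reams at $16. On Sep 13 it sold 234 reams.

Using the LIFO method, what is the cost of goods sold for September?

COGS = $12,641

Sep 4, 257 sold [LIFO — newest first]: 132 @ $13 + 125 @ $11 = $3,091
Sep 8, 216 sold [LIFO — newest first]: 216 @ $13 = $2,808
Sep 11, 192 sold [LIFO — newest first]: 189 @ $17 + 3 @ $13 = $3,252
Sep 13, 234 sold [LIFO — newest first]: 170 @ $16 + 33 @ $13 + 31 @ $11 = $3,490
Total COGS = $3,091 + $2,808 + $3,252 + $3,490 = $12,641
Ending inventory: 110 @ $11 = $1,210
Check: goods available $13,851 = COGS $12,641 + ending $1,210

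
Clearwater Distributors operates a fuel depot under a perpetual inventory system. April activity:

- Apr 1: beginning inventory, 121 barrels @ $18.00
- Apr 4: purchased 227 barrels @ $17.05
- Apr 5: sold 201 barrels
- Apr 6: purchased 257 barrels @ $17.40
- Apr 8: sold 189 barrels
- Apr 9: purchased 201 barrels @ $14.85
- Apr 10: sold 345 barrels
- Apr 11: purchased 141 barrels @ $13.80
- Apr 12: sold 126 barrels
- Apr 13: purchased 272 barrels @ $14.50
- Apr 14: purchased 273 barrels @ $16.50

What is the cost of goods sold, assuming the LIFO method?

Apr 5, 201 sold [LIFO — newest first]: 201 @ $17.05 = $3,427.05
Apr 8, 189 sold [LIFO — newest first]: 189 @ $17.40 = $3,288.60
Apr 10, 345 sold [LIFO — newest first]: 201 @ $14.85 + 68 @ $17.40 + 26 @ $17.05 + 50 @ $18.00 = $5,511.35
Apr 12, 126 sold [LIFO — newest first]: 126 @ $13.80 = $1,738.80
Total COGS = $3,427.05 + $3,288.60 + $5,511.35 + $1,738.80 = $13,965.80
Ending inventory: 71 @ $18.00 + 15 @ $13.80 + 272 @ $14.50 + 273 @ $16.50 = $9,933.50
Check: goods available $23,899.30 = COGS $13,965.80 + ending $9,933.50

COGS = $13,965.80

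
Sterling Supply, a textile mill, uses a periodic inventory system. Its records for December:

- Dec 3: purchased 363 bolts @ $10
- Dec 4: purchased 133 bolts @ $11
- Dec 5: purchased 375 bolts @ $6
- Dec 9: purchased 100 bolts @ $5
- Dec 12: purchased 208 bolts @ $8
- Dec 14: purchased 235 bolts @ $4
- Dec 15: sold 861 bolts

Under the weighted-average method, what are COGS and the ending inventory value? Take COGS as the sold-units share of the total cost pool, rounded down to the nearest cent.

Dec 15, sell 861: 861/1414 × $10,447.00 → $6,361.29
Ending inventory (cost pool remaining) = $4,085.71

COGS = $6,361.29; ending inventory = $4,085.71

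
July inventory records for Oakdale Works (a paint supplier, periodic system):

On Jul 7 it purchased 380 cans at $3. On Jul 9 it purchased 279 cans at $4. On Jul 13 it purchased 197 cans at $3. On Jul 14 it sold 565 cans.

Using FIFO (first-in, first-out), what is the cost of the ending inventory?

Jul 14, 565 sold [FIFO — oldest first]: 380 @ $3 + 185 @ $4 = $1,880
Ending inventory: 94 @ $4 + 197 @ $3 = $967

Ending inventory = $967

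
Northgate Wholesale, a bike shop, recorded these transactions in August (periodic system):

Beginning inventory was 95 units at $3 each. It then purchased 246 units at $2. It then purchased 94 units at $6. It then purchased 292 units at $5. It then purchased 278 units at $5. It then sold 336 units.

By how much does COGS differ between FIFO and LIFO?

FIFO COGS: 95 @ $3 + 241 @ $2 = $767
LIFO COGS: 278 @ $5 + 58 @ $5 = $1,680
Difference = |$767 − $1,680| = $913

$913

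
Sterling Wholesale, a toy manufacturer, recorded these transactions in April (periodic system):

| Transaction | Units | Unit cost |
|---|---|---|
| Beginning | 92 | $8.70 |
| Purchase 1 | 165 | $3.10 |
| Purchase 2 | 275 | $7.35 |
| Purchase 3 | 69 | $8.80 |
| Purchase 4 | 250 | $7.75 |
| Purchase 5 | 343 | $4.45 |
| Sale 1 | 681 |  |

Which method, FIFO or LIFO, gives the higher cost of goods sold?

FIFO

FIFO COGS: 92 @ $8.70 + 165 @ $3.10 + 275 @ $7.35 + 69 @ $8.80 + 80 @ $7.75 = $4,560.35
LIFO COGS: 343 @ $4.45 + 250 @ $7.75 + 69 @ $8.80 + 19 @ $7.35 = $4,210.70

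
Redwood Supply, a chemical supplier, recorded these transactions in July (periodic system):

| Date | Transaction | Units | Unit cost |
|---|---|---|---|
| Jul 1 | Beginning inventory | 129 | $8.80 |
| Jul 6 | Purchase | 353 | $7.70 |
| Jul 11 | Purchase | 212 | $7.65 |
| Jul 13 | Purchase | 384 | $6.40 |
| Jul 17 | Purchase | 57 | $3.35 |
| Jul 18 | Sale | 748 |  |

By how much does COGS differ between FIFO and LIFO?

FIFO COGS: 129 @ $8.80 + 353 @ $7.70 + 212 @ $7.65 + 54 @ $6.40 = $5,820.70
LIFO COGS: 57 @ $3.35 + 384 @ $6.40 + 212 @ $7.65 + 95 @ $7.70 = $5,001.85
Difference = |$5,820.70 − $5,001.85| = $818.85

$818.85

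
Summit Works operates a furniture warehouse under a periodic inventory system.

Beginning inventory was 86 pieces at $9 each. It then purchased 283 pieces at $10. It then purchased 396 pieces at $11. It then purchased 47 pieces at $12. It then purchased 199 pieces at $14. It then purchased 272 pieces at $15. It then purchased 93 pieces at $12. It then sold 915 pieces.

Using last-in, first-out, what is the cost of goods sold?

Sale 1 (915) [LIFO — newest first]: 93 @ $12 + 272 @ $15 + 199 @ $14 + 47 @ $12 + 304 @ $11 = $11,890
Ending inventory: 86 @ $9 + 283 @ $10 + 92 @ $11 = $4,616

COGS = $11,890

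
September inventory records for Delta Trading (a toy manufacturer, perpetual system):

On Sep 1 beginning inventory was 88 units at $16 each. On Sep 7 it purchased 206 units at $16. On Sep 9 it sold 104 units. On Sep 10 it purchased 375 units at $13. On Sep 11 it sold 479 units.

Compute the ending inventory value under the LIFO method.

Ending inventory = $1,376

Sep 9, 104 sold [LIFO — newest first]: 104 @ $16 = $1,664
Sep 11, 479 sold [LIFO — newest first]: 375 @ $13 + 102 @ $16 + 2 @ $16 = $6,539
Total COGS = $1,664 + $6,539 = $8,203
Ending inventory: 86 @ $16 = $1,376
Check: goods available $9,579 = COGS $8,203 + ending $1,376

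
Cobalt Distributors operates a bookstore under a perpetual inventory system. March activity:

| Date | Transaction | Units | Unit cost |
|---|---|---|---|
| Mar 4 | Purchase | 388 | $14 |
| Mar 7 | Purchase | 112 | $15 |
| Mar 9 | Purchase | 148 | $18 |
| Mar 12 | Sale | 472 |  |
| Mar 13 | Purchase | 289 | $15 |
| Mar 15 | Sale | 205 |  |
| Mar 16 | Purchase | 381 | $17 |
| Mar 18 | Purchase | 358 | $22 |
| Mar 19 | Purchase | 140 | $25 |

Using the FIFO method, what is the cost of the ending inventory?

Mar 12, 472 sold [FIFO — oldest first]: 388 @ $14 + 84 @ $15 = $6,692
Mar 15, 205 sold [FIFO — oldest first]: 28 @ $15 + 148 @ $18 + 29 @ $15 = $3,519
Total COGS = $6,692 + $3,519 = $10,211
Ending inventory: 260 @ $15 + 381 @ $17 + 358 @ $22 + 140 @ $25 = $21,753
Check: goods available $31,964 = COGS $10,211 + ending $21,753

Ending inventory = $21,753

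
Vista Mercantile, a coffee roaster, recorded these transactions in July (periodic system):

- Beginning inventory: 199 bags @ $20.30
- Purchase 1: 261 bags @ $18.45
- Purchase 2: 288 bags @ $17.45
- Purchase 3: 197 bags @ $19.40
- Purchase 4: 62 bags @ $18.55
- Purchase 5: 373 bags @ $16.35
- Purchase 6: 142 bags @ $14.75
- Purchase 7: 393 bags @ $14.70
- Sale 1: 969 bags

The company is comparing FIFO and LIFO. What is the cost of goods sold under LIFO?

FIFO COGS: 199 @ $20.30 + 261 @ $18.45 + 288 @ $17.45 + 197 @ $19.40 + 24 @ $18.55 = $18,147.75
LIFO COGS: 393 @ $14.70 + 142 @ $14.75 + 373 @ $16.35 + 61 @ $18.55 = $15,101.70

COGS = $15,101.70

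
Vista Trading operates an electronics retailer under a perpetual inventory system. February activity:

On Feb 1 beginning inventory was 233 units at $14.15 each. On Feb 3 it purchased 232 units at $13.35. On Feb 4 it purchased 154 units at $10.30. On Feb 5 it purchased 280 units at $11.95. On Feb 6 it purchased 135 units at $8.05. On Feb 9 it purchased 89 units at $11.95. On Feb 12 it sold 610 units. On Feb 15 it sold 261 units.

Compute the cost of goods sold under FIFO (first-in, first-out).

COGS = $10,991.75

Feb 12, 610 sold [FIFO — oldest first]: 233 @ $14.15 + 232 @ $13.35 + 145 @ $10.30 = $7,887.65
Feb 15, 261 sold [FIFO — oldest first]: 9 @ $10.30 + 252 @ $11.95 = $3,104.10
Total COGS = $7,887.65 + $3,104.10 = $10,991.75
Ending inventory: 28 @ $11.95 + 135 @ $8.05 + 89 @ $11.95 = $2,484.90
Check: goods available $13,476.65 = COGS $10,991.75 + ending $2,484.90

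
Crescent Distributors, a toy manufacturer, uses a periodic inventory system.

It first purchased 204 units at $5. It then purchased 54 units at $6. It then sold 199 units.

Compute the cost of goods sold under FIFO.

COGS = $995

Sale 1 (199) [FIFO — oldest first]: 199 @ $5 = $995
Ending inventory: 5 @ $5 + 54 @ $6 = $349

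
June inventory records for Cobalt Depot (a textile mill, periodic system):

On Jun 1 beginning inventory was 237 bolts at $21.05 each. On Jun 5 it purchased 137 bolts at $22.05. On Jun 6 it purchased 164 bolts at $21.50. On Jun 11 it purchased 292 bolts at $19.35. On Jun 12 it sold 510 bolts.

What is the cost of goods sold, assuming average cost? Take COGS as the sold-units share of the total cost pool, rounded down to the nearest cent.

Jun 12, sell 510: 510/830 × $17,185.90 → $10,560.01
Ending inventory (cost pool remaining) = $6,625.89
Check: goods available $17,185.90 = COGS $10,560.01 + ending $6,625.89

COGS = $10,560.01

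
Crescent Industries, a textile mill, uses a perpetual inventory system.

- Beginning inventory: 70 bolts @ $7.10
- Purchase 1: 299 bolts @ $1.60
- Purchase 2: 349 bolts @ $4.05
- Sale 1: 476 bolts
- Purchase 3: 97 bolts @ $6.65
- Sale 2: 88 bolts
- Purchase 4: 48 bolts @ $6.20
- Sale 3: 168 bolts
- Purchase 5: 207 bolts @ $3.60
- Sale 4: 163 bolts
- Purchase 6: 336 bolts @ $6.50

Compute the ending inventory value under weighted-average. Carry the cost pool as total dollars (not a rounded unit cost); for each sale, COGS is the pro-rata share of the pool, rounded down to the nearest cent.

After Beginning: 70 on hand, pool $497.00 (≈ $7.1000 each)
After Purchase 1: 369 on hand, pool $975.40 (≈ $2.6434 each)
After Purchase 2: 718 on hand, pool $2,388.85 (≈ $3.3271 each)
Sale 1, sell 476: 476/718 × $2,388.85 → $1,583.69
After Purchase 3: 339 on hand, pool $1,450.21 (≈ $4.2779 each)
Sale 2, sell 88: 88/339 × $1,450.21 → $376.45
After Purchase 4: 299 on hand, pool $1,371.36 (≈ $4.5865 each)
Sale 3, sell 168: 168/299 × $1,371.36 → $770.53
After Purchase 5: 338 on hand, pool $1,346.03 (≈ $3.9823 each)
Sale 4, sell 163: 163/338 × $1,346.03 → $649.12
After Purchase 6: 511 on hand, pool $2,880.91 (≈ $5.6378 each)
Total COGS = $1,583.69 + $376.45 + $770.53 + $649.12 = $3,379.79
Ending inventory (cost pool remaining) = $2,880.91

Ending inventory = $2,880.91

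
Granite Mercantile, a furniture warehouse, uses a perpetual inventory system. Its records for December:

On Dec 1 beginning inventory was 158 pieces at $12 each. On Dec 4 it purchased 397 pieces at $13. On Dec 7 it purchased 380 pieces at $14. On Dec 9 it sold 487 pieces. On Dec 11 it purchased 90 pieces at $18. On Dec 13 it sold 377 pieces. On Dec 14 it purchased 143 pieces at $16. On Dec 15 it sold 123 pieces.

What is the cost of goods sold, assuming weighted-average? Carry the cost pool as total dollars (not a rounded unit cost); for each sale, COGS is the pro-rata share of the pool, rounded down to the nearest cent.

COGS = $13,577.43

After Dec 1: 158 on hand, pool $1,896.00 (≈ $12.0000 each)
After Dec 4: 555 on hand, pool $7,057.00 (≈ $12.7153 each)
After Dec 7: 935 on hand, pool $12,377.00 (≈ $13.2374 each)
Dec 9, sell 487: 487/935 × $12,377.00 → $6,446.62
After Dec 11: 538 on hand, pool $7,550.38 (≈ $14.0342 each)
Dec 13, sell 377: 377/538 × $7,550.38 → $5,290.87
After Dec 14: 304 on hand, pool $4,547.51 (≈ $14.9589 each)
Dec 15, sell 123: 123/304 × $4,547.51 → $1,839.94
Total COGS = $6,446.62 + $5,290.87 + $1,839.94 = $13,577.43
Ending inventory (cost pool remaining) = $2,707.57
Check: goods available $16,285.00 = COGS $13,577.43 + ending $2,707.57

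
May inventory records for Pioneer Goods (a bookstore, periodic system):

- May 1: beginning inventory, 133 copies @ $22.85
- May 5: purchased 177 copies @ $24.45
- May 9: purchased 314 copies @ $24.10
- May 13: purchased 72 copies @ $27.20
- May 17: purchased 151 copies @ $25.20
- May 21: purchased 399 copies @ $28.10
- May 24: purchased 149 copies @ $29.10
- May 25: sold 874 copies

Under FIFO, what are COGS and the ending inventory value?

May 25, 874 sold [FIFO — oldest first]: 133 @ $22.85 + 177 @ $24.45 + 314 @ $24.10 + 72 @ $27.20 + 151 @ $25.20 + 27 @ $28.10 = $21,456.40
Ending inventory: 372 @ $28.10 + 149 @ $29.10 = $14,789.10
Check: goods available $36,245.50 = COGS $21,456.40 + ending $14,789.10

COGS = $21,456.40; ending inventory = $14,789.10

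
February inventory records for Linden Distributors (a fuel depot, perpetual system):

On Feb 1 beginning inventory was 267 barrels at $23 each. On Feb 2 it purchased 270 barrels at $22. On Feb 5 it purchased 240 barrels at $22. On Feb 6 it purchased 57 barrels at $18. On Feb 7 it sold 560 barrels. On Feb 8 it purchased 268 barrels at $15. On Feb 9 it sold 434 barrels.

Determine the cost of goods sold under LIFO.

COGS = $19,923

Feb 7, 560 sold [LIFO — newest first]: 57 @ $18 + 240 @ $22 + 263 @ $22 = $12,092
Feb 9, 434 sold [LIFO — newest first]: 268 @ $15 + 7 @ $22 + 159 @ $23 = $7,831
Total COGS = $12,092 + $7,831 = $19,923
Ending inventory: 108 @ $23 = $2,484
Check: goods available $22,407 = COGS $19,923 + ending $2,484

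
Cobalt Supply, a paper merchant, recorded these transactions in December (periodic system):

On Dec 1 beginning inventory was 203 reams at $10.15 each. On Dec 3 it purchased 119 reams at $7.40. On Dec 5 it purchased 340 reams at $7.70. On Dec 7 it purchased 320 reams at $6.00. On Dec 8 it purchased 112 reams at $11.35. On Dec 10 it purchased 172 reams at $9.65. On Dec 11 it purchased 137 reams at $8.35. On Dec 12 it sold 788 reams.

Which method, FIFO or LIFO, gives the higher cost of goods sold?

LIFO

FIFO COGS: 203 @ $10.15 + 119 @ $7.40 + 340 @ $7.70 + 126 @ $6.00 = $6,315.05
LIFO COGS: 137 @ $8.35 + 172 @ $9.65 + 112 @ $11.35 + 320 @ $6.00 + 47 @ $7.70 = $6,356.85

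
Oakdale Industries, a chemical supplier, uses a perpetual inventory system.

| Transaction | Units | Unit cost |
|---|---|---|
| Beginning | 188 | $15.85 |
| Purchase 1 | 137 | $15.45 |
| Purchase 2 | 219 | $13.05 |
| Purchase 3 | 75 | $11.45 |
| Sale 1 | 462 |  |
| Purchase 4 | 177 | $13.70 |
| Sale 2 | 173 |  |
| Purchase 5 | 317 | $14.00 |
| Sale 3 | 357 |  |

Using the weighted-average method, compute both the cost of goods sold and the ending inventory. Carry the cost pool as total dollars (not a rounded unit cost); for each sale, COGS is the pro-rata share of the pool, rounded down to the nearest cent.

After Beginning: 188 on hand, pool $2,979.80 (≈ $15.8500 each)
After Purchase 1: 325 on hand, pool $5,096.45 (≈ $15.6814 each)
After Purchase 2: 544 on hand, pool $7,954.40 (≈ $14.6221 each)
After Purchase 3: 619 on hand, pool $8,813.15 (≈ $14.2377 each)
Sale 1, sell 462: 462/619 × $8,813.15 → $6,577.82
After Purchase 4: 334 on hand, pool $4,660.23 (≈ $13.9528 each)
Sale 2, sell 173: 173/334 × $4,660.23 → $2,413.83
After Purchase 5: 478 on hand, pool $6,684.40 (≈ $13.9841 each)
Sale 3, sell 357: 357/478 × $6,684.40 → $4,992.32
Total COGS = $6,577.82 + $2,413.83 + $4,992.32 = $13,983.97
Ending inventory (cost pool remaining) = $1,692.08
Check: goods available $15,676.05 = COGS $13,983.97 + ending $1,692.08

COGS = $13,983.97; ending inventory = $1,692.08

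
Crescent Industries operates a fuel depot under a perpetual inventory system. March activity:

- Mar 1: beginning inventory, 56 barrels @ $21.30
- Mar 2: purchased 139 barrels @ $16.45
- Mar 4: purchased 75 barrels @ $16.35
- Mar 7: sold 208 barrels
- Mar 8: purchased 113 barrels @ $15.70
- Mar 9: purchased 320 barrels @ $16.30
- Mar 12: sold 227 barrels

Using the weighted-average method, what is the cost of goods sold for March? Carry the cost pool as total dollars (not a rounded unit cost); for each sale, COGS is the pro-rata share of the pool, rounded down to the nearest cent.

After Mar 1: 56 on hand, pool $1,192.80 (≈ $21.3000 each)
After Mar 2: 195 on hand, pool $3,479.35 (≈ $17.8428 each)
After Mar 4: 270 on hand, pool $4,705.60 (≈ $17.4281 each)
Mar 7, sell 208: 208/270 × $4,705.60 → $3,625.05
After Mar 8: 175 on hand, pool $2,854.65 (≈ $16.3123 each)
After Mar 9: 495 on hand, pool $8,070.65 (≈ $16.3043 each)
Mar 12, sell 227: 227/495 × $8,070.65 → $3,701.08
Total COGS = $3,625.05 + $3,701.08 = $7,326.13
Ending inventory (cost pool remaining) = $4,369.57

COGS = $7,326.13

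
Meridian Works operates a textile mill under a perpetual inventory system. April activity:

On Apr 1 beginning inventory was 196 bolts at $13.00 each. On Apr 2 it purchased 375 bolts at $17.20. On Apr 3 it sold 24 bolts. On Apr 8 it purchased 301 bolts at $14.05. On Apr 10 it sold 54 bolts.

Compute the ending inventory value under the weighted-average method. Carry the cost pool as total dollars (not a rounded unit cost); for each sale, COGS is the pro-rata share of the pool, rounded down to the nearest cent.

Ending inventory = $12,030.66

After Apr 1: 196 on hand, pool $2,548.00 (≈ $13.0000 each)
After Apr 2: 571 on hand, pool $8,998.00 (≈ $15.7583 each)
Apr 3, sell 24: 24/571 × $8,998.00 → $378.19
After Apr 8: 848 on hand, pool $12,848.86 (≈ $15.1520 each)
Apr 10, sell 54: 54/848 × $12,848.86 → $818.20
Total COGS = $378.19 + $818.20 = $1,196.39
Ending inventory (cost pool remaining) = $12,030.66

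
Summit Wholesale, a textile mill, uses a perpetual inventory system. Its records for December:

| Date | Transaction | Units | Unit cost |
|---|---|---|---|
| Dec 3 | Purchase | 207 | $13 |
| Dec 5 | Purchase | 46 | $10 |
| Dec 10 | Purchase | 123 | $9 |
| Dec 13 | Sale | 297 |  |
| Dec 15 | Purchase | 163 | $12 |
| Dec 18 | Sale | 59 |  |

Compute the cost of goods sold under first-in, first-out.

COGS = $4,078

Dec 13, 297 sold [FIFO — oldest first]: 207 @ $13 + 46 @ $10 + 44 @ $9 = $3,547
Dec 18, 59 sold [FIFO — oldest first]: 59 @ $9 = $531
Total COGS = $3,547 + $531 = $4,078
Ending inventory: 20 @ $9 + 163 @ $12 = $2,136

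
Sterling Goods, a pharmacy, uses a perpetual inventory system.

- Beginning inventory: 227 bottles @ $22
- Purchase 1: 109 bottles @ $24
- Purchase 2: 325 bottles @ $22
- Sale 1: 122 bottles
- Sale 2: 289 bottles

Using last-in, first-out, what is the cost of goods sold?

Sale 1 (122) [LIFO — newest first]: 122 @ $22 = $2,684
Sale 2 (289) [LIFO — newest first]: 203 @ $22 + 86 @ $24 = $6,530
Total COGS = $2,684 + $6,530 = $9,214
Ending inventory: 227 @ $22 + 23 @ $24 = $5,546
Check: goods available $14,760 = COGS $9,214 + ending $5,546

COGS = $9,214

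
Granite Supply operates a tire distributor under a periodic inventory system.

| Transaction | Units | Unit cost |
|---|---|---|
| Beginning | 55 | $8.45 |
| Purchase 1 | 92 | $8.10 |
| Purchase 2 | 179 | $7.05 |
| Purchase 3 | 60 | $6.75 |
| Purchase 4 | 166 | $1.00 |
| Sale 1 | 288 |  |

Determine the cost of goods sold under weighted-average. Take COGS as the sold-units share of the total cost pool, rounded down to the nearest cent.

Sale 1, sell 288: 288/552 × $3,042.90 → $1,587.60
Ending inventory (cost pool remaining) = $1,455.30

COGS = $1,587.60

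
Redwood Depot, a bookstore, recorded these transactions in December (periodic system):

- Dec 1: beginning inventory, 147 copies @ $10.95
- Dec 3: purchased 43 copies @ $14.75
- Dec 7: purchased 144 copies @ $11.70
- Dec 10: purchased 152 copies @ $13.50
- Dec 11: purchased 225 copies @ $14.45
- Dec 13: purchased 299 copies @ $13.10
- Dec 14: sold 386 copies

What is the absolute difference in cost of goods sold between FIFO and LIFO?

FIFO COGS: 147 @ $10.95 + 43 @ $14.75 + 144 @ $11.70 + 52 @ $13.50 = $4,630.70
LIFO COGS: 299 @ $13.10 + 87 @ $14.45 = $5,174.05
Difference = |$4,630.70 − $5,174.05| = $543.35

$543.35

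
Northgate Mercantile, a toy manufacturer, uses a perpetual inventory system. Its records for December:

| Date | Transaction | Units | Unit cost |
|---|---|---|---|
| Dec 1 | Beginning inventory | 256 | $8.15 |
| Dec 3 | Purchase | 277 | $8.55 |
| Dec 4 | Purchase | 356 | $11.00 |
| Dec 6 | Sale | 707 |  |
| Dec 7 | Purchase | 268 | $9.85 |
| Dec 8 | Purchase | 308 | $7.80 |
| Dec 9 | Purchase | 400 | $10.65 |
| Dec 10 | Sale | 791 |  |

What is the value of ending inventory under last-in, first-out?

Dec 6, 707 sold [LIFO — newest first]: 356 @ $11.00 + 277 @ $8.55 + 74 @ $8.15 = $6,887.45
Dec 10, 791 sold [LIFO — newest first]: 400 @ $10.65 + 308 @ $7.80 + 83 @ $9.85 = $7,479.95
Total COGS = $6,887.45 + $7,479.95 = $14,367.40
Ending inventory: 182 @ $8.15 + 185 @ $9.85 = $3,305.55

Ending inventory = $3,305.55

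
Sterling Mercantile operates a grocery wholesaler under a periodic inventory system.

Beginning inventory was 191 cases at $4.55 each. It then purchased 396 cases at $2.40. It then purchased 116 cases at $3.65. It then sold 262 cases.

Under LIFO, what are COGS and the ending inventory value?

COGS = $773.80; ending inventory = $1,469.05

Sale 1 (262) [LIFO — newest first]: 116 @ $3.65 + 146 @ $2.40 = $773.80
Ending inventory: 191 @ $4.55 + 250 @ $2.40 = $1,469.05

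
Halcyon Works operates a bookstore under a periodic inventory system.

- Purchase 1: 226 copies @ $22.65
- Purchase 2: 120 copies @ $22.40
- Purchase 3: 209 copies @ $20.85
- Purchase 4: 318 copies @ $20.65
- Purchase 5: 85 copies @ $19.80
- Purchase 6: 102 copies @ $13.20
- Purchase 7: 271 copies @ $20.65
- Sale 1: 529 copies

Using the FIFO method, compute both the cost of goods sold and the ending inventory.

COGS = $11,622.45; ending inventory = $15,734.35

Sale 1 (529) [FIFO — oldest first]: 226 @ $22.65 + 120 @ $22.40 + 183 @ $20.85 = $11,622.45
Ending inventory: 26 @ $20.85 + 318 @ $20.65 + 85 @ $19.80 + 102 @ $13.20 + 271 @ $20.65 = $15,734.35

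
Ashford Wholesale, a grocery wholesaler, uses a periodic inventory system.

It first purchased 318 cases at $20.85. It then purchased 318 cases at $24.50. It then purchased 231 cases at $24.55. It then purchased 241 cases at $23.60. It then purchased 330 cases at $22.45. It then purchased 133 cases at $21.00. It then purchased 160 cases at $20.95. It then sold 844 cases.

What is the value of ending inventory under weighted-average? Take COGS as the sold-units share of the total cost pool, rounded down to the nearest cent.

Sale 1, sell 844: 844/1731 × $39,333.45 → $19,178.18
Ending inventory (cost pool remaining) = $20,155.27

Ending inventory = $20,155.27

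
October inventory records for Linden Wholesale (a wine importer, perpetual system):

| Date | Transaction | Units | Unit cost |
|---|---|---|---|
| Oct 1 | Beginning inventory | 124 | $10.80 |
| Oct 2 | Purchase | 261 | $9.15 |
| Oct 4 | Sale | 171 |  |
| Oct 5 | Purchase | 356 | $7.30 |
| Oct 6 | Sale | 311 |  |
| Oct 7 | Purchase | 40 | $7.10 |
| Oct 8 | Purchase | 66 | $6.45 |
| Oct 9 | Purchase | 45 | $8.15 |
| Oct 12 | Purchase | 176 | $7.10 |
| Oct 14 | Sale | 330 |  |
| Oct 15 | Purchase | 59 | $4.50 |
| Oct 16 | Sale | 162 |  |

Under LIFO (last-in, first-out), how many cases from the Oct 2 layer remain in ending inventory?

Oct 4, 171 sold [LIFO — newest first]: 171 @ $9.15 = $1,564.65
Oct 6, 311 sold [LIFO — newest first]: 311 @ $7.30 = $2,270.30
Oct 14, 330 sold [LIFO — newest first]: 176 @ $7.10 + 45 @ $8.15 + 66 @ $6.45 + 40 @ $7.10 + 3 @ $7.30 = $2,347.95
Oct 16, 162 sold [LIFO — newest first]: 59 @ $4.50 + 42 @ $7.30 + 61 @ $9.15 = $1,130.25
Total COGS = $1,564.65 + $2,270.30 + $2,347.95 + $1,130.25 = $7,313.15
Ending inventory: 124 @ $10.80 + 29 @ $9.15 = $1,604.55

29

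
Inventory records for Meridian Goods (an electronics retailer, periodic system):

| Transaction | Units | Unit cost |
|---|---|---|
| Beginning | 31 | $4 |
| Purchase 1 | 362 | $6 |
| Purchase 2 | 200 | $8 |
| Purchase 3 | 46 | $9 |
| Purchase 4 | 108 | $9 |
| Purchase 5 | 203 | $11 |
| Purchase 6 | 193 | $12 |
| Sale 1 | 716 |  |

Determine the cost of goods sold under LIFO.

COGS = $7,263

Sale 1 (716) [LIFO — newest first]: 193 @ $12 + 203 @ $11 + 108 @ $9 + 46 @ $9 + 166 @ $8 = $7,263
Ending inventory: 31 @ $4 + 362 @ $6 + 34 @ $8 = $2,568
Check: goods available $9,831 = COGS $7,263 + ending $2,568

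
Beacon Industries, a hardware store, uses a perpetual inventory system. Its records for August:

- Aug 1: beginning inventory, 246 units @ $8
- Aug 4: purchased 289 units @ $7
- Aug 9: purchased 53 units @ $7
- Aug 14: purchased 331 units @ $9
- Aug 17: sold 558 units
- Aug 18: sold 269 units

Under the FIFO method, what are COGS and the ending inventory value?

COGS = $6,513; ending inventory = $828

Aug 17, 558 sold [FIFO — oldest first]: 246 @ $8 + 289 @ $7 + 23 @ $7 = $4,152
Aug 18, 269 sold [FIFO — oldest first]: 30 @ $7 + 239 @ $9 = $2,361
Total COGS = $4,152 + $2,361 = $6,513
Ending inventory: 92 @ $9 = $828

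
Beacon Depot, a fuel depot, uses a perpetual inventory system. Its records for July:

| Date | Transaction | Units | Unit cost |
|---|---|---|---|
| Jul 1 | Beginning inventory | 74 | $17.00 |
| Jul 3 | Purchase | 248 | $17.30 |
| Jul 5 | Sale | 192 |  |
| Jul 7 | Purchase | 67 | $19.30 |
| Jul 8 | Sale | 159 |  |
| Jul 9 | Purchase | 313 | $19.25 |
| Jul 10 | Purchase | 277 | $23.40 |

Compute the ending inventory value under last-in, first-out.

Jul 5, 192 sold [LIFO — newest first]: 192 @ $17.30 = $3,321.60
Jul 8, 159 sold [LIFO — newest first]: 67 @ $19.30 + 56 @ $17.30 + 36 @ $17.00 = $2,873.90
Total COGS = $3,321.60 + $2,873.90 = $6,195.50
Ending inventory: 38 @ $17.00 + 313 @ $19.25 + 277 @ $23.40 = $13,153.05
Check: goods available $19,348.55 = COGS $6,195.50 + ending $13,153.05

Ending inventory = $13,153.05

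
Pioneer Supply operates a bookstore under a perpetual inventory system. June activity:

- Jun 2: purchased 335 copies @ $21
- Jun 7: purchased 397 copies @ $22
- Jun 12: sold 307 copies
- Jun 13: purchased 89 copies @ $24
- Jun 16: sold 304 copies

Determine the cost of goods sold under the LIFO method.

Jun 12, 307 sold [LIFO — newest first]: 307 @ $22 = $6,754
Jun 16, 304 sold [LIFO — newest first]: 89 @ $24 + 90 @ $22 + 125 @ $21 = $6,741
Total COGS = $6,754 + $6,741 = $13,495
Ending inventory: 210 @ $21 = $4,410

COGS = $13,495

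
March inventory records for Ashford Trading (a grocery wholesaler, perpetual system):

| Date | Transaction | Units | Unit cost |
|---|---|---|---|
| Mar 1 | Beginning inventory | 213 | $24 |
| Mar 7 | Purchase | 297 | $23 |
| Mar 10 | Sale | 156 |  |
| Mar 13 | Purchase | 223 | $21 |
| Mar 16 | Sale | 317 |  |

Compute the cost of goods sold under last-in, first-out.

COGS = $10,433

Mar 10, 156 sold [LIFO — newest first]: 156 @ $23 = $3,588
Mar 16, 317 sold [LIFO — newest first]: 223 @ $21 + 94 @ $23 = $6,845
Total COGS = $3,588 + $6,845 = $10,433
Ending inventory: 213 @ $24 + 47 @ $23 = $6,193
Check: goods available $16,626 = COGS $10,433 + ending $6,193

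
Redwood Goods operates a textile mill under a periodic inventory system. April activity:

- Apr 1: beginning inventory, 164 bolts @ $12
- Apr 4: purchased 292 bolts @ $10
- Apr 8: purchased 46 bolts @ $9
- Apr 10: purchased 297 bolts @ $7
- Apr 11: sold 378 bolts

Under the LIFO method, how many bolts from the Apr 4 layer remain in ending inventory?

Apr 11, 378 sold [LIFO — newest first]: 297 @ $7 + 46 @ $9 + 35 @ $10 = $2,843
Ending inventory: 164 @ $12 + 257 @ $10 = $4,538
Check: goods available $7,381 = COGS $2,843 + ending $4,538

257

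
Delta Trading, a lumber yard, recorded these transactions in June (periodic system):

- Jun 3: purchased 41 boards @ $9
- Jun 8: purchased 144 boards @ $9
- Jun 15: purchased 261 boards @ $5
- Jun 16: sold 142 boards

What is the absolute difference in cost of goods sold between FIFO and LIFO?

FIFO COGS: 41 @ $9 + 101 @ $9 = $1,278
LIFO COGS: 142 @ $5 = $710
Difference = |$1,278 − $710| = $568

$568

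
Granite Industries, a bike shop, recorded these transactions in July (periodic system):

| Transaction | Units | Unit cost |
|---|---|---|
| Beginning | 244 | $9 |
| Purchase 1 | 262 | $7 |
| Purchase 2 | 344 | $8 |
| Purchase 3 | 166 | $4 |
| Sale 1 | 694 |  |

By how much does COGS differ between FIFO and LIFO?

FIFO COGS: 244 @ $9 + 262 @ $7 + 188 @ $8 = $5,534
LIFO COGS: 166 @ $4 + 344 @ $8 + 184 @ $7 = $4,704
Difference = |$5,534 − $4,704| = $830

$830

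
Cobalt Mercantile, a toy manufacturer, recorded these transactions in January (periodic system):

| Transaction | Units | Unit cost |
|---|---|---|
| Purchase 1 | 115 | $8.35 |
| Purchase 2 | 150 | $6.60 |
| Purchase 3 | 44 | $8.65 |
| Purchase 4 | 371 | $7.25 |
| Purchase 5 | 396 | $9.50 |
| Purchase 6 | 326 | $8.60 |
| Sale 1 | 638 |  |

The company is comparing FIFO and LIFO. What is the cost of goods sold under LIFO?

COGS = $5,767.60

FIFO COGS: 115 @ $8.35 + 150 @ $6.60 + 44 @ $8.65 + 329 @ $7.25 = $4,716.10
LIFO COGS: 326 @ $8.60 + 312 @ $9.50 = $5,767.60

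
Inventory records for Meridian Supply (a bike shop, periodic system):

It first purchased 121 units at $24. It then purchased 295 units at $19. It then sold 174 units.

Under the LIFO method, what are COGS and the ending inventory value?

Sale 1 (174) [LIFO — newest first]: 174 @ $19 = $3,306
Ending inventory: 121 @ $24 + 121 @ $19 = $5,203

COGS = $3,306; ending inventory = $5,203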